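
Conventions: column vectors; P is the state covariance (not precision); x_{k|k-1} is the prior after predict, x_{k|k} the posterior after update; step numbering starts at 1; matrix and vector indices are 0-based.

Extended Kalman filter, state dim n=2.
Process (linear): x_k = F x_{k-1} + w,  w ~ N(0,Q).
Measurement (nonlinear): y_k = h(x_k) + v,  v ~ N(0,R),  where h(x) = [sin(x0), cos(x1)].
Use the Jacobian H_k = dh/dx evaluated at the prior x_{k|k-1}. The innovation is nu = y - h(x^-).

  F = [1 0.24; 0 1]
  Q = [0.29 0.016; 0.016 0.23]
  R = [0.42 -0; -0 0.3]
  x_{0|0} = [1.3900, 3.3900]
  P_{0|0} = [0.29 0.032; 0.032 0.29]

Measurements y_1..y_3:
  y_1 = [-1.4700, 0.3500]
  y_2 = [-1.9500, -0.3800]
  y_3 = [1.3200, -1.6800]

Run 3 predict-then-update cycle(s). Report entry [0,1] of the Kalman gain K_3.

K[0,1] = 0.0657

step 1: x^-=[2.2036, 3.3900]  P^-=[0.6121 0.1176; 0.1176 0.5200]  H_jac=[-0.5914 0.0000; 0.0000 0.2459]  S=[0.6341 -0.0171; -0.0171 0.3314]  K=[-0.5693 0.0579; -0.0994 0.3806]  nu=[-2.2764, 1.3193]  x^+=[3.5759, 4.1185]  P^+=[0.4043 0.0706; 0.0706 0.4644]
step 2: x^-=[4.5643, 4.1185]  P^-=[0.7550 0.1981; 0.1981 0.6944]  H_jac=[-0.1475 0.0000; 0.0000 0.8288]  S=[0.4364 -0.0242; -0.0242 0.7770]  K=[-0.2439 0.2037; -0.0259 0.7399]  nu=[-0.9609, 0.1796]  x^+=[4.8353, 4.2762]  P^+=[0.6944 0.0737; 0.0737 0.2678]
step 3: x^-=[5.8616, 4.2762]  P^-=[1.0352 0.1540; 0.1540 0.4978]  H_jac=[0.9124 0.0000; 0.0000 0.9064]  S=[1.2818 0.1274; 0.1274 0.7090]  K=[0.7303 0.0657; 0.0472 0.6280]  nu=[1.7292, -1.2576]  x^+=[7.0419, 3.5682]  P^+=[0.3362 0.0217; 0.0217 0.2078]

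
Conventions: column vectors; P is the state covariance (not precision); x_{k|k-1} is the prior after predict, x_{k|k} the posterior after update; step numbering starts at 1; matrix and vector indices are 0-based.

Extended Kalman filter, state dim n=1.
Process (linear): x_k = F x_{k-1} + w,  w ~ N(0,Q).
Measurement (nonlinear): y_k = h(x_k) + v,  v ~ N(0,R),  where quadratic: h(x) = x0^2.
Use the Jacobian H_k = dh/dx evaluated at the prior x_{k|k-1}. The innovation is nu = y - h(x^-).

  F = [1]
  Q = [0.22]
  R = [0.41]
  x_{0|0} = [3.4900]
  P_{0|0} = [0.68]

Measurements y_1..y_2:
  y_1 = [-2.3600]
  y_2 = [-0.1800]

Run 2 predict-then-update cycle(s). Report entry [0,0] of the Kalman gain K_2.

step 1: x^-=[3.4900]  P^-=[0.9000]  H_jac=[6.9800]  S=[44.2584]  K=[0.1419]  nu=[-14.5401]  x^+=[1.4262]  P^+=[0.0083]
step 2: x^-=[1.4262]  P^-=[0.2283]  H_jac=[2.8524]  S=[2.2678]  K=[0.2872]  nu=[-2.2140]  x^+=[0.7903]  P^+=[0.0413]

K[0,0] = 0.2872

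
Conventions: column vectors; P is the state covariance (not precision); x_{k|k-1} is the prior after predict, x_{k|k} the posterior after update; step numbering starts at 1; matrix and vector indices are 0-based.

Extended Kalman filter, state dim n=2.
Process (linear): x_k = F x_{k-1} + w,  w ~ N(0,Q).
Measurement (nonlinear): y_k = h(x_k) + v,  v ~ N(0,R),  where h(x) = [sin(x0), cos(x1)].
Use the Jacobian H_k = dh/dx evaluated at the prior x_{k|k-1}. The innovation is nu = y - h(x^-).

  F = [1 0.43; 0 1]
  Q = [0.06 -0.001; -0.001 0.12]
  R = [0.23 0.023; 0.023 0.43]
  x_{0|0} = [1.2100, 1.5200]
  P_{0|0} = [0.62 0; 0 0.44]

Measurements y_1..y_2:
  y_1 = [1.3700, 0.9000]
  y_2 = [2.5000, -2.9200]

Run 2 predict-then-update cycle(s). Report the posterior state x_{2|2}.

x_post = [1.2224, 2.4032]

step 1: x^-=[1.8636, 1.5200]  P^-=[0.7614 0.1882; 0.1882 0.5600]  H_jac=[-0.2886 0.0000; 0.0000 -0.9987]  S=[0.2934 0.0773; 0.0773 0.9886]  K=[-0.7135 -0.1344; -0.0369 -0.5629]  nu=[0.4126, 0.8492]  x^+=[1.4551, 1.0268]  P^+=[0.5793 0.0743; 0.0743 0.2432]
step 2: x^-=[1.8966, 1.0268]  P^-=[0.7481 0.1779; 0.1779 0.3632]  H_jac=[-0.3201 0.0000; 0.0000 -0.8556]  S=[0.3066 0.0717; 0.0717 0.6959]  K=[-0.7478 -0.1416; -0.0832 -0.4380]  nu=[1.5526, -3.4376]  x^+=[1.2224, 2.4032]  P^+=[0.5475 0.0913; 0.0913 0.2223]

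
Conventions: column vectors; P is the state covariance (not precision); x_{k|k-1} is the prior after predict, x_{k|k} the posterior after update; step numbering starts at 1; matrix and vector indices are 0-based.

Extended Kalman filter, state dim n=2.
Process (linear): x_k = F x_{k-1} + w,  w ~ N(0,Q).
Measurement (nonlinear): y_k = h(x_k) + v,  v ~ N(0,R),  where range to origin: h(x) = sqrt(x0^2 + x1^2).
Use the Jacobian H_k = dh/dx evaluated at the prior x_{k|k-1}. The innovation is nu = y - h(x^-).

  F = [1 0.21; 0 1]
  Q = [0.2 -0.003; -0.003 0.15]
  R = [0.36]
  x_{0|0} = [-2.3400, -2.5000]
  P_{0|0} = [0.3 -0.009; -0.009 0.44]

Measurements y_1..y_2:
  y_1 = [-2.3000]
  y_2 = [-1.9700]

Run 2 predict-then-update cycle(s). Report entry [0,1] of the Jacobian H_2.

step 1: x^-=[-2.8650, -2.5000]  P^-=[0.5156 0.0804; 0.0804 0.5900]  H_jac=[-0.7535 -0.6575]  S=[0.9874]  K=[-0.4470; -0.4542]  nu=[-6.1024]  x^+=[-0.1373, 0.2717]  P^+=[0.3183 -0.1201; -0.1201 0.3863]
step 2: x^-=[-0.0803, 0.2717]  P^-=[0.4849 -0.0419; -0.0419 0.5363]  H_jac=[-0.2833 0.9590]  S=[0.9150]  K=[-0.1941; 0.5751]  nu=[-2.2533]  x^+=[0.3571, -1.0242]  P^+=[0.4505 0.0602; 0.0602 0.2337]

H_jac[0,1] = 0.9590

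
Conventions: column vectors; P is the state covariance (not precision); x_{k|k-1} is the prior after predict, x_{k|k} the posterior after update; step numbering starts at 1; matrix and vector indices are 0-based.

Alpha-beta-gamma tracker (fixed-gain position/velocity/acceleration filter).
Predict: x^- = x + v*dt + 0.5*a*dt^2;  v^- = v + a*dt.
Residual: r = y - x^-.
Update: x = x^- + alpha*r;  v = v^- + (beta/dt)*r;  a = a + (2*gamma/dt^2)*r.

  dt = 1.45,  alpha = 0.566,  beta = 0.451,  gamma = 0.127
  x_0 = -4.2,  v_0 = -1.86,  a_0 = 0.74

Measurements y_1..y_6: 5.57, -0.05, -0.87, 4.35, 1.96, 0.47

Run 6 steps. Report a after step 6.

step 1: x_pred=-6.1191  r=11.6891  x^+=0.4969  v^+=2.8487  a^+=2.1521
step 2: x_pred=6.8900  r=-6.9400  x^+=2.9620  v^+=3.8107  a^+=1.3137
step 3: x_pred=9.8686  r=-10.7386  x^+=3.7905  v^+=2.3756  a^+=0.0164
step 4: x_pred=7.2524  r=-2.9024  x^+=5.6096  v^+=1.4966  a^+=-0.3342
step 5: x_pred=7.4284  r=-5.4684  x^+=4.3333  v^+=-0.6888  a^+=-0.9948
step 6: x_pred=2.2886  r=-1.8186  x^+=1.2593  v^+=-2.6970  a^+=-1.2146

a_post = -1.2146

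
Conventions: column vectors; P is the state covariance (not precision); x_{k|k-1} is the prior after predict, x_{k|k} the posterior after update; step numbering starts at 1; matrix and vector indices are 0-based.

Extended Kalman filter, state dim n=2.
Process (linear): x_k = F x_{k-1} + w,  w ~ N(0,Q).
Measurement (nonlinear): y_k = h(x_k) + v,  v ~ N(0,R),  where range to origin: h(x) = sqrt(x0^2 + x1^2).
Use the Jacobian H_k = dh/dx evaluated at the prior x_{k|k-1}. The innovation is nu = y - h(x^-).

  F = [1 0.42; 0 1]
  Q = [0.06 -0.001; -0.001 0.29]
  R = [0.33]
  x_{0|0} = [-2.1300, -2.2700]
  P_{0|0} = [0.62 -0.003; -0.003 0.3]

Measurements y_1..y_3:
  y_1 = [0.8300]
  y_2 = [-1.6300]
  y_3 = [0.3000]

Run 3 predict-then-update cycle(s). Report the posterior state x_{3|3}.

x_post = [-0.0314, 0.4210]

step 1: x^-=[-3.0834, -2.2700]  P^-=[0.7304 0.1220; 0.1220 0.5900]  H_jac=[-0.8053 -0.5929]  S=[1.1275]  K=[-0.5858; -0.3974]  nu=[-2.9989]  x^+=[-1.3266, -1.0784]  P^+=[0.3435 -0.1405; -0.1405 0.4120]
step 2: x^-=[-1.7796, -1.0784]  P^-=[0.3581 0.0316; 0.0316 0.7020]  H_jac=[-0.8552 -0.5183]  S=[0.8085]  K=[-0.3991; -0.4834]  nu=[-3.7108]  x^+=[-0.2986, 0.7153]  P^+=[0.2294 -0.1244; -0.1244 0.5131]
step 3: x^-=[0.0018, 0.7153]  P^-=[0.2754 0.0901; 0.0901 0.8031]  H_jac=[0.0025 1.0000]  S=[1.1335]  K=[0.0801; 0.7087]  nu=[-0.4153]  x^+=[-0.0314, 0.4210]  P^+=[0.2681 0.0258; 0.0258 0.2338]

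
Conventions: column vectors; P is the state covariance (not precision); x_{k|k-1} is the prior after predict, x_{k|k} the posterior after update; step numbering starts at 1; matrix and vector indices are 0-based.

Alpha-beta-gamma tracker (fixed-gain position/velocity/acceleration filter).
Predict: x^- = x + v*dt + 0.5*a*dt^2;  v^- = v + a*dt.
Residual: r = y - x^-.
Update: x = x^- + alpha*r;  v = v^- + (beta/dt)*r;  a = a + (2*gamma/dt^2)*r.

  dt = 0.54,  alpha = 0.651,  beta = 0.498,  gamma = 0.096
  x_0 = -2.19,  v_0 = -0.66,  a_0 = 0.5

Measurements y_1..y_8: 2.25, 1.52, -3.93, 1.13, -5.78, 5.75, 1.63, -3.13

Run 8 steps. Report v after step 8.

step 1: x_pred=-2.4735  r=4.7235  x^+=0.6015  v^+=3.9661  a^+=3.6101
step 2: x_pred=3.2696  r=-1.7496  x^+=2.1306  v^+=4.3021  a^+=2.4582
step 3: x_pred=4.8121  r=-8.7421  x^+=-0.8790  v^+=-2.4327  a^+=-3.2980
step 4: x_pred=-2.6735  r=3.8035  x^+=-0.1974  v^+=-0.7059  a^+=-0.7936
step 5: x_pred=-0.6943  r=-5.0857  x^+=-4.0051  v^+=-5.8246  a^+=-4.1422
step 6: x_pred=-7.7543  r=13.5043  x^+=1.0370  v^+=4.3926  a^+=4.7495
step 7: x_pred=4.1015  r=-2.4715  x^+=2.4925  v^+=4.6781  a^+=3.1222
step 8: x_pred=5.4739  r=-8.6039  x^+=-0.1272  v^+=-1.5707  a^+=-2.5429

v_post = -1.5707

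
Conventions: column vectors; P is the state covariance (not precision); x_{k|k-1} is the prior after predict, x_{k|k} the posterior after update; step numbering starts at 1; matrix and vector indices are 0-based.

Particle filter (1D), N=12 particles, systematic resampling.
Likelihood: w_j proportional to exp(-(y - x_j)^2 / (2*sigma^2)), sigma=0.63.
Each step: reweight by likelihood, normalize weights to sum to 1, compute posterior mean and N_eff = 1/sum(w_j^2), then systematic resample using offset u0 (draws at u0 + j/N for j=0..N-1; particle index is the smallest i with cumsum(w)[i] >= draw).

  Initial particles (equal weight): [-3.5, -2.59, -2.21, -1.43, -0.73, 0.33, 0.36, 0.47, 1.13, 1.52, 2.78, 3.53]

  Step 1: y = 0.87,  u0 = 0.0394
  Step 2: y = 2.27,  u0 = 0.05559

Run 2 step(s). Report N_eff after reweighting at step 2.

step 1: w=[0.0000, 0.0000, 0.0000, 0.0003, 0.0105, 0.1829, 0.1903, 0.2158, 0.2425, 0.1551, 0.0027, 0.0000]  mean=0.7393  Neff=5.0209  idx=[5, 5, 6, 6, 6, 7, 7, 8, 8, 8, 9, 9]
step 2: w=[0.0053, 0.0053, 0.0061, 0.0061, 0.0061, 0.0102, 0.0102, 0.1179, 0.1179, 0.1179, 0.2984, 0.2984]  mean=1.3267  Neff=4.5412  idx=[7, 7, 8, 9, 9, 10, 10, 10, 11, 11, 11, 11]

N_eff = 4.5412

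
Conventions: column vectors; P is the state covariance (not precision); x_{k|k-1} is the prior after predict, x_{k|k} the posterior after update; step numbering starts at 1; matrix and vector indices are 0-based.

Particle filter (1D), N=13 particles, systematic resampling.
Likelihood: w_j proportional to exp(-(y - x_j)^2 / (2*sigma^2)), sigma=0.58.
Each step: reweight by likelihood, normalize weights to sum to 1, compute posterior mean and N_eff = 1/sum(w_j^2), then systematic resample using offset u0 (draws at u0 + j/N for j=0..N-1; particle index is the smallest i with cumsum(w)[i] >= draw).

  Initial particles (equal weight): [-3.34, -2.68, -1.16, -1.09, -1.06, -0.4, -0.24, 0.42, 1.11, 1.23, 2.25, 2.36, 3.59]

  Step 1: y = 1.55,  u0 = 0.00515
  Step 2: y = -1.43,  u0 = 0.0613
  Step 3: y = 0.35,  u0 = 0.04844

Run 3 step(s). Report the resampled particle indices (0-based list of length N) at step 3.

resampled_idx = [0, 1, 2, 3, 4, 5, 6, 7, 8, 9, 10, 11, 11]

step 1: w=[0.0000, 0.0000, 0.0000, 0.0000, 0.0000, 0.0013, 0.0032, 0.0569, 0.2849, 0.3262, 0.1834, 0.1432, 0.0008]  mean=1.4934  Neff=4.0825  idx=[7, 8, 8, 8, 8, 9, 9, 9, 9, 10, 10, 10, 11]
step 2: w=[0.9417, 0.0104, 0.0104, 0.0104, 0.0104, 0.0041, 0.0041, 0.0041, 0.0041, 0.0000, 0.0000, 0.0000, 0.0000]  mean=0.4622  Neff=1.1269  idx=[0, 0, 0, 0, 0, 0, 0, 0, 0, 0, 0, 0, 5]
step 3: w=[0.0812, 0.0812, 0.0812, 0.0812, 0.0812, 0.0812, 0.0812, 0.0812, 0.0812, 0.0812, 0.0812, 0.0812, 0.0259]  mean=0.4410  Neff=12.5396  idx=[0, 1, 2, 3, 4, 5, 6, 7, 8, 9, 10, 11, 11]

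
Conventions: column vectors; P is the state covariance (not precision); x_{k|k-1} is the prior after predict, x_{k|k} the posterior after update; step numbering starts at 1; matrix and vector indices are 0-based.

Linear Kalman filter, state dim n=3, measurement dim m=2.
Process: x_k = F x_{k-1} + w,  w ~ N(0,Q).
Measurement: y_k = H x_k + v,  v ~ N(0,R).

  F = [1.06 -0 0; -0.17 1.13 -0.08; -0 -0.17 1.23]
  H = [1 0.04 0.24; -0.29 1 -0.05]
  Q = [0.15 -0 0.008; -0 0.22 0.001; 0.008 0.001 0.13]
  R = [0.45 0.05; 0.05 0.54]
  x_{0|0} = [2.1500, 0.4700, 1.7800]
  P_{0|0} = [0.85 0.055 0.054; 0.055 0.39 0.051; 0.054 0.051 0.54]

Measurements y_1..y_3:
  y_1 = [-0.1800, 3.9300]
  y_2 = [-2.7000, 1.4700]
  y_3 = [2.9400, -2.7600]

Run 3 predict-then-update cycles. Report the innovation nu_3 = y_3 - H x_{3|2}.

step 1: x^-=[2.2790, 0.0232, 2.1095]  P^-=[1.1051 -0.0919 0.0685; -0.0919 0.7171 -0.0652; 0.0685 -0.0652 0.9369]  S=[1.6344 -0.3675; -0.3675 1.4142]  K=[0.6562 -0.1235; 0.0749 0.5477; 0.1667 -0.0499]  nu=[-2.9662, 4.6732]  x^+=[-0.2443, 2.3605, 1.3818]  P^+=[0.3203 0.0521 -0.1386; 0.0521 0.3139 -0.0147; -0.1386 -0.0147 0.8819]
step 2: x^-=[-0.2589, 2.5983, 1.2983]  P^-=[0.5099 0.0164 -0.1820; 0.0164 0.6146 -0.1363; -0.1820 -0.1363 1.4794]  S=[0.9574 -0.0855; -0.0855 1.2000]  K=[0.4816 -0.0677; 0.0549 0.5178; 0.1644 -0.1195]  nu=[-2.8566, -1.1385]  x^+=[-1.5575, 1.8520, 0.9648]  P^+=[0.2768 0.0541 -0.2734; 0.0541 0.2948 -0.0639; -0.2734 -0.0639 1.4331]
step 3: x^-=[-1.6510, 2.2804, 0.8719]  P^-=[0.4610 0.0382 -0.3582; 0.0382 0.5970 -0.2277; -0.3582 -0.2277 2.3333]  S=[0.8731 -0.0614; -0.0614 1.1718]  K=[0.4282 -0.0438; 0.0445 0.5120; 0.2070 -0.1943]  nu=[4.2905, -5.4756]  x^+=[0.4259, -0.3324, 2.8243]  P^+=[0.2963 0.0611 -0.4512; 0.0611 0.2908 -0.1131; -0.4512 -0.1131 2.2467]

innov = [4.2905, -5.4756]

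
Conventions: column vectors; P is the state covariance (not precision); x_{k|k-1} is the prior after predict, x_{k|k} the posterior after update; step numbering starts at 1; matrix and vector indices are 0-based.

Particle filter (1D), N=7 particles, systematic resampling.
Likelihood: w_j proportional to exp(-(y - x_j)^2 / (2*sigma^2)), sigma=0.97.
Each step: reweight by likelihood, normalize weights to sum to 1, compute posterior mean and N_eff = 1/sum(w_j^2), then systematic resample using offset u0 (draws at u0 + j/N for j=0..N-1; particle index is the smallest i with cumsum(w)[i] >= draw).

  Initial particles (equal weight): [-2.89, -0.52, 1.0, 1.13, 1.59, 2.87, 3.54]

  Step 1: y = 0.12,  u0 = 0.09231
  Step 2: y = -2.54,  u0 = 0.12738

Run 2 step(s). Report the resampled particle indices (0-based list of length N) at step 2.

resampled_idx = [0, 0, 0, 1, 1, 1, 2]

step 1: w=[0.0034, 0.3360, 0.2768, 0.2429, 0.1325, 0.0075, 0.0008]  mean=0.6020  Neff=3.7569  idx=[1, 1, 2, 2, 3, 3, 4]
step 2: w=[0.4909, 0.4909, 0.0055, 0.0055, 0.0033, 0.0033, 0.0005]  mean=-0.4912  Neff=2.0744  idx=[0, 0, 0, 1, 1, 1, 2]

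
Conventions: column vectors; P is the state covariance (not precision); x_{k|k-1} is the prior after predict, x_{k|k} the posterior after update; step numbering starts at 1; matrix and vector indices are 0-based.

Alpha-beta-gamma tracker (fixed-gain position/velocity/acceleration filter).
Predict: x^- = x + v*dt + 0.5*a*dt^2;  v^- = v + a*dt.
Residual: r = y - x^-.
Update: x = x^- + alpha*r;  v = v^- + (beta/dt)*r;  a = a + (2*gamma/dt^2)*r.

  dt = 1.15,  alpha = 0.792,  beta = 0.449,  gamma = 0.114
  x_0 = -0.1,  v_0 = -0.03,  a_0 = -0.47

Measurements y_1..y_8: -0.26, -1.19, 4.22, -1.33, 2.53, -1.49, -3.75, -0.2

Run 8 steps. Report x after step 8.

step 1: x_pred=-0.4453  r=0.1853  x^+=-0.2985  v^+=-0.4982  a^+=-0.4381
step 2: x_pred=-1.1611  r=-0.0289  x^+=-1.1840  v^+=-1.0132  a^+=-0.4430
step 3: x_pred=-2.6421  r=6.8621  x^+=2.7927  v^+=1.1565  a^+=0.7400
step 4: x_pred=4.6120  r=-5.9420  x^+=-0.0941  v^+=-0.3125  a^+=-0.2844
step 5: x_pred=-0.6414  r=3.1714  x^+=1.8703  v^+=0.5987  a^+=0.2624
step 6: x_pred=2.7324  r=-4.2224  x^+=-0.6117  v^+=-0.7481  a^+=-0.4656
step 7: x_pred=-1.7800  r=-1.9700  x^+=-3.3402  v^+=-2.0527  a^+=-0.8052
step 8: x_pred=-6.2333  r=6.0333  x^+=-1.4549  v^+=-0.6231  a^+=0.2349

x_post = -1.4549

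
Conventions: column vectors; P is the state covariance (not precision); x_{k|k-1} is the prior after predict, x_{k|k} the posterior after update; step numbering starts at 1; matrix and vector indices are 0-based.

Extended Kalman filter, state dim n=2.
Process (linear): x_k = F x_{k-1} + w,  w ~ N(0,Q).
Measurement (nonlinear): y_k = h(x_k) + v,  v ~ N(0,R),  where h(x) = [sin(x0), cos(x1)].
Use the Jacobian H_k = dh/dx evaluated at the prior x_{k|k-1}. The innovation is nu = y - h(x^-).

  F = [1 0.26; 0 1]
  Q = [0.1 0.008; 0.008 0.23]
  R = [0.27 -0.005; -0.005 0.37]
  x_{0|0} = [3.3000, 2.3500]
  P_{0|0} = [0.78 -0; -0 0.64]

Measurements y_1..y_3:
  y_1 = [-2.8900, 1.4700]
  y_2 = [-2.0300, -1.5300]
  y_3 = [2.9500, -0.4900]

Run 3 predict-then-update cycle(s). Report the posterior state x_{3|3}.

step 1: x^-=[3.9110, 2.3500]  P^-=[0.9233 0.1744; 0.1744 0.8700]  H_jac=[-0.7183 0.0000; 0.0000 -0.7115]  S=[0.7464 0.0841; 0.0841 0.8104]  K=[-0.8816 -0.0616; -0.0827 -0.7552]  nu=[-2.1943, 2.1727]  x^+=[5.7117, 0.8906]  P^+=[0.3309 0.0258; 0.0258 0.3922]
step 2: x^-=[5.9432, 0.8906]  P^-=[0.4709 0.1358; 0.1358 0.6222]  H_jac=[0.9428 0.0000; 0.0000 -0.7775]  S=[0.6885 -0.1045; -0.1045 0.7461]  K=[0.6368 -0.0523; 0.0894 -0.6358]  nu=[-1.6966, -2.1589]  x^+=[4.9757, 2.1116]  P^+=[0.1827 0.0290; 0.0290 0.3032]
step 3: x^-=[5.5247, 2.1116]  P^-=[0.3182 0.1158; 0.1158 0.5332]  H_jac=[0.7259 0.0000; 0.0000 -0.8573]  S=[0.4377 -0.0771; -0.0771 0.7618]  K=[0.5140 -0.0783; 0.0880 -0.5911]  nu=[3.6378, 0.0249]  x^+=[7.3925, 2.4170]  P^+=[0.1917 0.0368; 0.0368 0.2556]

x_post = [7.3925, 2.4170]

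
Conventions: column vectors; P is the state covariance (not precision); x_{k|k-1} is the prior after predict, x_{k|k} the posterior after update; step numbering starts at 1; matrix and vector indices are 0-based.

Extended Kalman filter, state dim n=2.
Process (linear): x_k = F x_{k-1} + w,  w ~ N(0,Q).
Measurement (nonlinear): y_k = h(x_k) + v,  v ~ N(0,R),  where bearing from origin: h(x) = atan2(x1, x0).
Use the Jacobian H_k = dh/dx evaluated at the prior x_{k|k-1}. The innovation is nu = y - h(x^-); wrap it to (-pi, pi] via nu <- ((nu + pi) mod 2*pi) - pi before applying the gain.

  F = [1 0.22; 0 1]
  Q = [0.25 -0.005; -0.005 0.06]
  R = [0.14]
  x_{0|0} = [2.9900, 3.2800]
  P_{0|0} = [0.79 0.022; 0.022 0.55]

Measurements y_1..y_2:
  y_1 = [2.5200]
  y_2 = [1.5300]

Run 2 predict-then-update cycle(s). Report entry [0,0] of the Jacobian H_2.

step 1: x^-=[3.7116, 3.2800]  P^-=[1.0763 0.1380; 0.1380 0.6100]  H_jac=[-0.1337 0.1513]  S=[0.1676]  K=[-0.7339; 0.4405]  nu=[1.7963]  x^+=[2.3933, 4.0712]  P^+=[0.9860 0.1922; 0.1922 0.5775]
step 2: x^-=[3.2890, 4.0712]  P^-=[1.3485 0.3142; 0.3142 0.6375]  H_jac=[-0.1486 0.1201]  S=[0.1678]  K=[-0.9698; 0.1779]  nu=[0.6387]  x^+=[2.6696, 4.1848]  P^+=[1.1907 0.3432; 0.3432 0.6322]

H_jac[0,0] = -0.1486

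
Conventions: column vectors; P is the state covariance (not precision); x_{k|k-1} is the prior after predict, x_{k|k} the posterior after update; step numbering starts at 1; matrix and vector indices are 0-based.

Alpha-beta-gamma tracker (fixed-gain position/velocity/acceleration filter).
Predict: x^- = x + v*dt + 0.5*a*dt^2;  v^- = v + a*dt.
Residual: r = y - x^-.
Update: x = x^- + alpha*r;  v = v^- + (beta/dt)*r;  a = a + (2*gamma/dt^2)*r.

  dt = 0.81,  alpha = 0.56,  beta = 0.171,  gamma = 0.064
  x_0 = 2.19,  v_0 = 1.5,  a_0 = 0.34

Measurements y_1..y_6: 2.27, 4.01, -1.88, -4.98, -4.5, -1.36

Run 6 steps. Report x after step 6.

step 1: x_pred=3.5165  r=-1.2465  x^+=2.8185  v^+=1.5122  a^+=0.0968
step 2: x_pred=4.0752  r=-0.0652  x^+=4.0387  v^+=1.5769  a^+=0.0841
step 3: x_pred=5.3435  r=-7.2235  x^+=1.2984  v^+=0.1201  a^+=-1.3252
step 4: x_pred=0.9609  r=-5.9409  x^+=-2.3660  v^+=-2.2075  a^+=-2.4842
step 5: x_pred=-4.9690  r=0.4690  x^+=-4.7064  v^+=-4.1207  a^+=-2.3927
step 6: x_pred=-8.8290  r=7.4690  x^+=-4.6464  v^+=-4.4819  a^+=-0.9355

x_post = -4.6464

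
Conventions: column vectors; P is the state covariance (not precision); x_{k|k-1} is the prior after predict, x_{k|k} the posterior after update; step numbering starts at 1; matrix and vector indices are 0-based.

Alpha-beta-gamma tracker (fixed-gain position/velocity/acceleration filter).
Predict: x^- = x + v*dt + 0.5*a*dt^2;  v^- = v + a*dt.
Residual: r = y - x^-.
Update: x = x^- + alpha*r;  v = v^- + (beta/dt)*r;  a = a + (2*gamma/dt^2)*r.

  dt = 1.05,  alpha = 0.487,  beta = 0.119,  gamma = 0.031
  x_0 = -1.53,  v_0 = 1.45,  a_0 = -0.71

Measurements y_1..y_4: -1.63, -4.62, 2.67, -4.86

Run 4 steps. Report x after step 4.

x_post = -3.4374

step 1: x_pred=-0.3989  r=-1.2311  x^+=-0.9984  v^+=0.5650  a^+=-0.7792
step 2: x_pred=-0.8348  r=-3.7852  x^+=-2.6782  v^+=-0.6822  a^+=-0.9921
step 3: x_pred=-3.9414  r=6.6114  x^+=-0.7216  v^+=-0.9746  a^+=-0.6203
step 4: x_pred=-2.0869  r=-2.7731  x^+=-3.4374  v^+=-1.9402  a^+=-0.7762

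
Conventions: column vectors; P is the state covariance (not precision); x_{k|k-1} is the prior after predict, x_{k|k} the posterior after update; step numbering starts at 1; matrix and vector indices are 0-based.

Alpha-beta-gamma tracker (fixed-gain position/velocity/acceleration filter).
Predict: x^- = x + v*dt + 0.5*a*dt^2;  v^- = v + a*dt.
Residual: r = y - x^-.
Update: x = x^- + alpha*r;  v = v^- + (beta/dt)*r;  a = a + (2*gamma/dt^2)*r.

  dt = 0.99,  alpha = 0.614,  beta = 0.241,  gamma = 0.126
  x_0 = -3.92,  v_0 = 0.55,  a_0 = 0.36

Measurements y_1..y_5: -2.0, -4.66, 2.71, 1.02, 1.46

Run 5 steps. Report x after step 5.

step 1: x_pred=-3.1991  r=1.1991  x^+=-2.4628  v^+=1.1983  a^+=0.6683
step 2: x_pred=-0.9490  r=-3.7110  x^+=-3.2276  v^+=0.9565  a^+=-0.2858
step 3: x_pred=-2.4207  r=5.1307  x^+=0.7296  v^+=1.9225  a^+=1.0333
step 4: x_pred=3.1393  r=-2.1193  x^+=1.8380  v^+=2.4296  a^+=0.4884
step 5: x_pred=4.4827  r=-3.0227  x^+=2.6268  v^+=2.1773  a^+=-0.2888

x_post = 2.6268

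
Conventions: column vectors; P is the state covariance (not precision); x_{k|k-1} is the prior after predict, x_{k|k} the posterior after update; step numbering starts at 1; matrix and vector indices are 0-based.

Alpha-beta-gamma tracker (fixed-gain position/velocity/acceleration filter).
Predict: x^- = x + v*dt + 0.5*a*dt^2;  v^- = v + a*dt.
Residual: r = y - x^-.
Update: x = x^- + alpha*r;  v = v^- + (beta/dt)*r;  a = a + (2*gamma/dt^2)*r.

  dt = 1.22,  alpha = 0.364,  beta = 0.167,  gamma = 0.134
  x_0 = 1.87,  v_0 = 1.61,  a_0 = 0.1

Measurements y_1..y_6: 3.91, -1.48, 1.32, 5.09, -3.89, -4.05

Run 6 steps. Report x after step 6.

step 1: x_pred=3.9086  r=0.0014  x^+=3.9091  v^+=1.7322  a^+=0.1002
step 2: x_pred=6.0970  r=-7.5770  x^+=3.3390  v^+=0.8173  a^+=-1.2641
step 3: x_pred=3.3954  r=-2.0754  x^+=2.6399  v^+=-1.0089  a^+=-1.6378
step 4: x_pred=0.1902  r=4.8998  x^+=1.9737  v^+=-2.3363  a^+=-0.7555
step 5: x_pred=-1.4388  r=-2.4512  x^+=-2.3310  v^+=-3.5935  a^+=-1.1969
step 6: x_pred=-7.6058  r=3.5558  x^+=-6.3115  v^+=-4.5670  a^+=-0.5566

x_post = -6.3115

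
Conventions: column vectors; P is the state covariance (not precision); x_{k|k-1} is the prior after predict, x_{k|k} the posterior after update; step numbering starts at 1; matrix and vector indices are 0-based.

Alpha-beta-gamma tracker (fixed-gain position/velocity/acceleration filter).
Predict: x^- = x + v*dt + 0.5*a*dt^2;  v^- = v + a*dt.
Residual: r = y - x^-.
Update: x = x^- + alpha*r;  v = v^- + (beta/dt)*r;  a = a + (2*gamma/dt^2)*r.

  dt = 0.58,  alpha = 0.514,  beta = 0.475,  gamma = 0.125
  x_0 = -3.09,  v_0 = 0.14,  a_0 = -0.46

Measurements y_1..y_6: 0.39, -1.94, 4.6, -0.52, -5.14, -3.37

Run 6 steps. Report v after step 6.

step 1: x_pred=-3.0862  r=3.4762  x^+=-1.2994  v^+=2.7201  a^+=2.1234
step 2: x_pred=0.6354  r=-2.5754  x^+=-0.6884  v^+=1.8425  a^+=0.2094
step 3: x_pred=0.4155  r=4.1845  x^+=2.5663  v^+=5.3909  a^+=3.3192
step 4: x_pred=6.2514  r=-6.7714  x^+=2.7709  v^+=1.7706  a^+=-1.7130
step 5: x_pred=3.5097  r=-8.6497  x^+=-0.9363  v^+=-6.3068  a^+=-8.1411
step 6: x_pred=-5.9635  r=2.5935  x^+=-4.6305  v^+=-8.9046  a^+=-6.2137

v_post = -8.9046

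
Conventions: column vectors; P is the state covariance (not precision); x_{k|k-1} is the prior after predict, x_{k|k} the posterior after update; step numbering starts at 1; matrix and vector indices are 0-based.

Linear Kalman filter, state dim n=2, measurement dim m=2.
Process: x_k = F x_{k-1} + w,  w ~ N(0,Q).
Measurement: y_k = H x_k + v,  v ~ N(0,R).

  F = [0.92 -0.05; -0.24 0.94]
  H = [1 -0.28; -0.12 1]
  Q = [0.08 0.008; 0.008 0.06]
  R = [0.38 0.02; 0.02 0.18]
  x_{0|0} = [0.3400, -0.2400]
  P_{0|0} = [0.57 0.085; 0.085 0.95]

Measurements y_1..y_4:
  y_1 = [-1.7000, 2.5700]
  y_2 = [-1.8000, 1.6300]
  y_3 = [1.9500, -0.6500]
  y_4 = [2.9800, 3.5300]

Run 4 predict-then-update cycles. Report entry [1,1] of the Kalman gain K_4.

K[1,1] = 0.4085

step 1: x^-=[0.3248, -0.3072]  P^-=[0.5570 -0.0880; -0.0880 0.8939]  S=[1.0564 -0.3881; -0.3881 1.1030]  K=[0.5731 0.0613; -0.0218 0.8123]  nu=[-2.1108, 2.9162]  x^+=[-0.7063, 2.1076]  P^+=[0.2331 0.0505; 0.0505 0.1518]
step 2: x^-=[-0.7551, 2.1507]  P^-=[0.2731 -0.0064; -0.0064 0.1848]  S=[0.6711 -0.0711; -0.0711 0.3703]  K=[0.4066 -0.0276; -0.0342 0.4946]  nu=[-0.4427, -0.6113]  x^+=[-0.9183, 1.8635]  P^+=[0.1602 0.0224; 0.0224 0.0910]
step 3: x^-=[-0.9380, 1.9720]  P^-=[0.2138 -0.0120; -0.0120 0.1396]  S=[0.6115 -0.0572; -0.0572 0.3255]  K=[0.3501 -0.0543; -0.0438 0.4255]  nu=[3.4401, -2.7346]  x^+=[0.4147, 0.6578]  P^+=[0.1357 0.0135; 0.0135 0.0773]
step 4: x^-=[0.3487, 0.5188]  P^-=[0.1938 -0.0137; -0.0137 0.1300]  S=[0.5917 -0.0539; -0.0539 0.3161]  K=[0.3285 -0.0611; -0.0476 0.4085]  nu=[2.7766, 3.0530]  x^+=[1.0743, 1.6338]  P^+=[0.1266 0.0108; 0.0108 0.0739]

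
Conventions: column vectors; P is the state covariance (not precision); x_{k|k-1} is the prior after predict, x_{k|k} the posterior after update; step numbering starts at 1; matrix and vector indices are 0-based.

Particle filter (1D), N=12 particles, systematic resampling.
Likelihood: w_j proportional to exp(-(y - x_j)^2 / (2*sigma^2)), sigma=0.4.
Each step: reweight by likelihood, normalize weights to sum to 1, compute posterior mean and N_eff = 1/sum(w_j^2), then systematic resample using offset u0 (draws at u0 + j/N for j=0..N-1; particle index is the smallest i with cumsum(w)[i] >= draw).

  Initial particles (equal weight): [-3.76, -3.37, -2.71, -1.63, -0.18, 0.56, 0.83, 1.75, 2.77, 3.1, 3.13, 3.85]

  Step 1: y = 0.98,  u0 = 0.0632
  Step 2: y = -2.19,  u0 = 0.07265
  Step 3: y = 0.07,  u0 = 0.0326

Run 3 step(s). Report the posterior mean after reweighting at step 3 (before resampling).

step 1: w=[0.0000, 0.0000, 0.0000, 0.0000, 0.0089, 0.3430, 0.5548, 0.0933, 0.0000, 0.0000, 0.0000, 0.0000]  mean=0.8143  Neff=2.3030  idx=[5, 5, 5, 5, 6, 6, 6, 6, 6, 6, 6, 7]
step 2: w=[0.2467, 0.2467, 0.2467, 0.2467, 0.0019, 0.0019, 0.0019, 0.0019, 0.0019, 0.0019, 0.0019, 0.0000]  mean=0.5636  Neff=4.1079  idx=[0, 0, 0, 1, 1, 1, 2, 2, 2, 3, 3, 5]
step 3: w=[0.0881, 0.0881, 0.0881, 0.0881, 0.0881, 0.0881, 0.0881, 0.0881, 0.0881, 0.0881, 0.0881, 0.0307]  mean=0.5683  Neff=11.5799  idx=[0, 1, 2, 3, 4, 5, 6, 6, 7, 8, 9, 10]

post_mean = 0.5683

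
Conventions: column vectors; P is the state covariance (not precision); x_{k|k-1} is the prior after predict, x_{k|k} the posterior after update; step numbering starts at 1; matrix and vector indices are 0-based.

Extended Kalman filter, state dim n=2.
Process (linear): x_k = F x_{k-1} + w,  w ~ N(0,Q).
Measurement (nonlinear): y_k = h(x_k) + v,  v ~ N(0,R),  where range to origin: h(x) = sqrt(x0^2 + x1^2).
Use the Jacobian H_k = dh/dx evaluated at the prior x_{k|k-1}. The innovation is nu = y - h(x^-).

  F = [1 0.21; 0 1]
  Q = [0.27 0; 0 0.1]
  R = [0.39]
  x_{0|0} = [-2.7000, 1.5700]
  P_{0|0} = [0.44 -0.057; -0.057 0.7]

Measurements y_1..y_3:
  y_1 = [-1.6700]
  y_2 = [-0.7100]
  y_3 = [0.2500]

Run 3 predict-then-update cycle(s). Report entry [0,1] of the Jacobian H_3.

step 1: x^-=[-2.3703, 1.5700]  P^-=[0.7169 0.0900; 0.0900 0.8000]  H_jac=[-0.8337 0.5522]  S=[1.0494]  K=[-0.5222; 0.3495]  nu=[-4.5131]  x^+=[-0.0135, -0.0072]  P^+=[0.4308 0.2815; 0.2815 0.6718]
step 2: x^-=[-0.0150, -0.0072]  P^-=[0.8486 0.4226; 0.4226 0.7718]  H_jac=[-0.9012 -0.4335]  S=[1.5544]  K=[-0.6099; -0.4603]  nu=[-0.7267]  x^+=[0.4281, 0.3272]  P^+=[0.2705 -0.0137; -0.0137 0.4426]
step 3: x^-=[0.4969, 0.3272]  P^-=[0.5543 0.0792; 0.0792 0.5426]  H_jac=[0.8351 0.5500]  S=[1.0135]  K=[0.4997; 0.3597]  nu=[-0.3449]  x^+=[0.3245, 0.2031]  P^+=[0.3012 -0.1030; -0.1030 0.4114]

H_jac[0,1] = 0.5500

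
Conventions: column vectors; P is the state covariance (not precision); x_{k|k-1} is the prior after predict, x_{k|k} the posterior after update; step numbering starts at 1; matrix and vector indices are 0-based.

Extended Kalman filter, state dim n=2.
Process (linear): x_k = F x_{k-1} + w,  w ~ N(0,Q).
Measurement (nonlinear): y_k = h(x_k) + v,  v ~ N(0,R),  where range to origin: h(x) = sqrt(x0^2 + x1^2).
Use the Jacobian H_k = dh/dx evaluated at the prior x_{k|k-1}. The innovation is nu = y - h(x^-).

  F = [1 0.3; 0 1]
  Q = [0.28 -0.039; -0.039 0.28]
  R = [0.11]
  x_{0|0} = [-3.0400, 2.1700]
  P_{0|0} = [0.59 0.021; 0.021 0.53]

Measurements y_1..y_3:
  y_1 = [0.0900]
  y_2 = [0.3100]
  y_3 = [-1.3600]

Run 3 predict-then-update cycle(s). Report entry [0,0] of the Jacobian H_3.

H_jac[0,0] = -0.1718

step 1: x^-=[-2.3890, 2.1700]  P^-=[0.9303 0.1410; 0.1410 0.8100]  H_jac=[-0.7402 0.6724]  S=[0.8456]  K=[-0.7023; 0.5207]  nu=[-3.1374]  x^+=[-0.1857, 0.5365]  P^+=[0.5133 0.4502; 0.4502 0.5808]
step 2: x^-=[-0.0247, 0.5365]  P^-=[1.1156 0.5854; 0.5854 0.8608]  H_jac=[-0.0460 0.9989]  S=[0.9175]  K=[0.5814; 0.9078]  nu=[-0.2271]  x^+=[-0.1567, 0.3304]  P^+=[0.8055 0.1011; 0.1011 0.1046]
step 3: x^-=[-0.0576, 0.3304]  P^-=[1.1555 0.0935; 0.0935 0.3846]  H_jac=[-0.1718 0.9851]  S=[0.4857]  K=[-0.2191; 0.7470]  nu=[-1.6954]  x^+=[0.3139, -0.9361]  P^+=[1.1322 0.1730; 0.1730 0.1136]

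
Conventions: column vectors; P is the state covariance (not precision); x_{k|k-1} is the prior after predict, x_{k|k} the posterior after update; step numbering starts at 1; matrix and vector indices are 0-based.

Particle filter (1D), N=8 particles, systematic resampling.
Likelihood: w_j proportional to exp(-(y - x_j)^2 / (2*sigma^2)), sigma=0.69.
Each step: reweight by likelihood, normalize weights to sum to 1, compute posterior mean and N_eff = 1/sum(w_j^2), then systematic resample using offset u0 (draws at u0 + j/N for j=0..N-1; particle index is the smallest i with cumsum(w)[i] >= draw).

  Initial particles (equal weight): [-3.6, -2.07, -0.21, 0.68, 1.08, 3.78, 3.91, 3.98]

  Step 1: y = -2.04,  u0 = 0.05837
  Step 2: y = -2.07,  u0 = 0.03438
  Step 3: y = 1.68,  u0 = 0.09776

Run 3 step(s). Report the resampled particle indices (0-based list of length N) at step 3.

resampled_idx = [0, 1, 2, 3, 4, 5, 6, 7]

step 1: w=[0.0701, 0.9026, 0.0268, 0.0004, 0.0000, 0.0000, 0.0000, 0.0000]  mean=-2.1263  Neff=1.2190  idx=[0, 1, 1, 1, 1, 1, 1, 1]
step 2: w=[0.0121, 0.1411, 0.1411, 0.1411, 0.1411, 0.1411, 0.1411, 0.1411]  mean=-2.0885  Neff=7.1647  idx=[1, 2, 2, 3, 4, 5, 6, 7]
step 3: w=[0.1250, 0.1250, 0.1250, 0.1250, 0.1250, 0.1250, 0.1250, 0.1250]  mean=-2.0700  Neff=8.0000  idx=[0, 1, 2, 3, 4, 5, 6, 7]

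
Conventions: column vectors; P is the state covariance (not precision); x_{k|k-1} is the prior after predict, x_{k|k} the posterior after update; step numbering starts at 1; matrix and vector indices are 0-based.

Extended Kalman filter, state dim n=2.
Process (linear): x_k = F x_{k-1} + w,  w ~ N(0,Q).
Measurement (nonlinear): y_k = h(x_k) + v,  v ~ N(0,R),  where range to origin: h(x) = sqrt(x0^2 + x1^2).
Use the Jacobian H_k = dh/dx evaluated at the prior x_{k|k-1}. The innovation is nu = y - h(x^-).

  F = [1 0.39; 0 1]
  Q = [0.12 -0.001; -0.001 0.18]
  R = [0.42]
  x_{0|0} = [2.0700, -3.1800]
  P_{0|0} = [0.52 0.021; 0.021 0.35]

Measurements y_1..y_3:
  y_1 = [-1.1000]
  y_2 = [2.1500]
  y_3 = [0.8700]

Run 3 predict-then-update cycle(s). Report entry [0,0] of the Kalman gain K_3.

step 1: x^-=[0.8298, -3.1800]  P^-=[0.7096 0.1565; 0.1565 0.5300]  H_jac=[0.2525 -0.9676]  S=[0.8850]  K=[0.0313; -0.5348]  nu=[-4.3865]  x^+=[0.6923, -0.8340]  P^+=[0.7087 0.1713; 0.1713 0.2769]
step 2: x^-=[0.3670, -0.8340]  P^-=[1.0045 0.2783; 0.2783 0.4569]  H_jac=[0.4028 -0.9153]  S=[0.7605]  K=[0.1971; -0.4024]  nu=[1.2388]  x^+=[0.6112, -1.3325]  P^+=[0.9749 0.3386; 0.3386 0.3337]
step 3: x^-=[0.0916, -1.3325]  P^-=[1.4098 0.4678; 0.4678 0.5137]  H_jac=[0.0685 -0.9976]  S=[0.8739]  K=[-0.4234; -0.5497]  nu=[-0.4657]  x^+=[0.2887, -1.0765]  P^+=[1.2532 0.2644; 0.2644 0.2496]

K[0,0] = -0.4234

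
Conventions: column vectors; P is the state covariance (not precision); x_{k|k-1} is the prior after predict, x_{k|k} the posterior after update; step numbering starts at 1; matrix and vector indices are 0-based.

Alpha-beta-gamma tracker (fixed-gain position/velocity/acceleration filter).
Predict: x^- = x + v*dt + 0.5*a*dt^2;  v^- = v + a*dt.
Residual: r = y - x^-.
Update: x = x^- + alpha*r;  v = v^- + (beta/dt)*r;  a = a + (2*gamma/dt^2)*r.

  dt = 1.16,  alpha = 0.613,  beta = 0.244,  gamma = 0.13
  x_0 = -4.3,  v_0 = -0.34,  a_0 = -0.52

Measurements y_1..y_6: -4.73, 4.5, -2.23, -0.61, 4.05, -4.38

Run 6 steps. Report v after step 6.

step 1: x_pred=-5.0443  r=0.3143  x^+=-4.8516  v^+=-0.8771  a^+=-0.4593
step 2: x_pred=-6.1781  r=10.6781  x^+=0.3676  v^+=0.8362  a^+=1.6040
step 3: x_pred=2.4167  r=-4.6467  x^+=-0.4317  v^+=1.7194  a^+=0.7061
step 4: x_pred=2.0378  r=-2.6478  x^+=0.4147  v^+=1.9815  a^+=0.1945
step 5: x_pred=2.8441  r=1.2059  x^+=3.5833  v^+=2.4608  a^+=0.4275
step 6: x_pred=6.7254  r=-11.1054  x^+=-0.0822  v^+=0.6207  a^+=-1.7183

v_post = 0.6207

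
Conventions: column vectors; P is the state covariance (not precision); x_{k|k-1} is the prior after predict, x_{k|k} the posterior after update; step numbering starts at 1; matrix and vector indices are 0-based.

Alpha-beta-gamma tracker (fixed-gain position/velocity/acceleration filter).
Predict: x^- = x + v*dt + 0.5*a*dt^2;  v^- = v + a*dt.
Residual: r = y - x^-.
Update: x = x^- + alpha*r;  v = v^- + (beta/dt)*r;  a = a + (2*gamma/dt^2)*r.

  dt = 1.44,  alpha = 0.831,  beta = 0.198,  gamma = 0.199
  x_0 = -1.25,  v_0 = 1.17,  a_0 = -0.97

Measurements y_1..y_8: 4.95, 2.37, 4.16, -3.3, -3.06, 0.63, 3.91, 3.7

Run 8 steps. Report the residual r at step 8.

step 1: x_pred=-0.5709  r=5.5209  x^+=4.0170  v^+=0.5323  a^+=0.0897
step 2: x_pred=4.8765  r=-2.5065  x^+=2.7936  v^+=0.3168  a^+=-0.3914
step 3: x_pred=2.8440  r=1.3160  x^+=3.9376  v^+=-0.0659  a^+=-0.1388
step 4: x_pred=3.6988  r=-6.9988  x^+=-2.1172  v^+=-1.2281  a^+=-1.4821
step 5: x_pred=-5.4224  r=2.3624  x^+=-3.4592  v^+=-3.0376  a^+=-1.0287
step 6: x_pred=-8.8999  r=9.5299  x^+=-0.9806  v^+=-3.2086  a^+=0.8004
step 7: x_pred=-4.7710  r=8.6810  x^+=2.4429  v^+=-0.8623  a^+=2.4666
step 8: x_pred=3.7586  r=-0.0586  x^+=3.7099  v^+=2.6816  a^+=2.4554

resid = -0.0586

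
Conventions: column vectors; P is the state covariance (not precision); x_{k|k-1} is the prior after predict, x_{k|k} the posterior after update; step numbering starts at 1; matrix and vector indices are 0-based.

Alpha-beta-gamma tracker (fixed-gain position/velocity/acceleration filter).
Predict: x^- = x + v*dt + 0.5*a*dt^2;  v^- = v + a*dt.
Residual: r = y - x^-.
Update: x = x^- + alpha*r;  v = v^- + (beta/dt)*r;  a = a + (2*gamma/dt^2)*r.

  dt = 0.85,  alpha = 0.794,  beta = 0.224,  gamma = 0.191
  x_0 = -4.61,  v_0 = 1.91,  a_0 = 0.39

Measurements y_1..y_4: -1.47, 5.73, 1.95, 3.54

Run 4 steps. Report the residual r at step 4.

step 1: x_pred=-2.8456  r=1.3756  x^+=-1.7534  v^+=2.6040  a^+=1.1173
step 2: x_pred=0.8637  r=4.8663  x^+=4.7275  v^+=4.8362  a^+=3.6902
step 3: x_pred=10.1714  r=-8.2214  x^+=3.6436  v^+=5.8063  a^+=-0.6566
step 4: x_pred=8.3418  r=-4.8018  x^+=4.5292  v^+=3.9828  a^+=-3.1953

resid = -4.8018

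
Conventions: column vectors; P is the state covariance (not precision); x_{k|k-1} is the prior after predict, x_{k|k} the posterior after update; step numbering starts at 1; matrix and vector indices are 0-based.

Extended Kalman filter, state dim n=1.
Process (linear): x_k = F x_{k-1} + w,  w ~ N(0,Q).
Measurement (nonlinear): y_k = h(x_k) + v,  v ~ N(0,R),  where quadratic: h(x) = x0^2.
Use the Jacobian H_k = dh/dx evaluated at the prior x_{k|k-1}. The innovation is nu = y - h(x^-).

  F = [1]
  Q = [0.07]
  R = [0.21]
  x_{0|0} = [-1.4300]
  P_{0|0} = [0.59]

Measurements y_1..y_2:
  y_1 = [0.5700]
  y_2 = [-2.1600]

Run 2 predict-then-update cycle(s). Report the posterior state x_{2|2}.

step 1: x^-=[-1.4300]  P^-=[0.6600]  H_jac=[-2.8600]  S=[5.6085]  K=[-0.3366]  nu=[-1.4749]  x^+=[-0.9336]  P^+=[0.0247]
step 2: x^-=[-0.9336]  P^-=[0.0947]  H_jac=[-1.8672]  S=[0.5402]  K=[-0.3274]  nu=[-3.0316]  x^+=[0.0588]  P^+=[0.0368]

x_post = [0.0588]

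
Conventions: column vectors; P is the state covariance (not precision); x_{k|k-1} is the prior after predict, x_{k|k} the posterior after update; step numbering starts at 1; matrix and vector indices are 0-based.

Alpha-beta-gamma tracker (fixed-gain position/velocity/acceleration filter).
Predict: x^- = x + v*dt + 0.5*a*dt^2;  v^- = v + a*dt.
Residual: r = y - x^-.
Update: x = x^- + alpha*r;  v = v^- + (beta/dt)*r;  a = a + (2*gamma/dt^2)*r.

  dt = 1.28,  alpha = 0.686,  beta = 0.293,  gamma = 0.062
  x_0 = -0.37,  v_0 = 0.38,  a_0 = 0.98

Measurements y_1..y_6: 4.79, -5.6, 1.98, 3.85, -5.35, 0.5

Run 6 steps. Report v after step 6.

v_post = -0.2587

step 1: x_pred=0.9192  r=3.8708  x^+=3.5746  v^+=2.5204  a^+=1.2730
step 2: x_pred=7.8436  r=-13.4436  x^+=-1.3787  v^+=1.0725  a^+=0.2555
step 3: x_pred=0.2034  r=1.7766  x^+=1.4221  v^+=1.8062  a^+=0.3900
step 4: x_pred=4.0536  r=-0.2036  x^+=3.9139  v^+=2.2588  a^+=0.3746
step 5: x_pred=7.1120  r=-12.4620  x^+=-1.4369  v^+=-0.1144  a^+=-0.5686
step 6: x_pred=-2.0492  r=2.5492  x^+=-0.3005  v^+=-0.2587  a^+=-0.3757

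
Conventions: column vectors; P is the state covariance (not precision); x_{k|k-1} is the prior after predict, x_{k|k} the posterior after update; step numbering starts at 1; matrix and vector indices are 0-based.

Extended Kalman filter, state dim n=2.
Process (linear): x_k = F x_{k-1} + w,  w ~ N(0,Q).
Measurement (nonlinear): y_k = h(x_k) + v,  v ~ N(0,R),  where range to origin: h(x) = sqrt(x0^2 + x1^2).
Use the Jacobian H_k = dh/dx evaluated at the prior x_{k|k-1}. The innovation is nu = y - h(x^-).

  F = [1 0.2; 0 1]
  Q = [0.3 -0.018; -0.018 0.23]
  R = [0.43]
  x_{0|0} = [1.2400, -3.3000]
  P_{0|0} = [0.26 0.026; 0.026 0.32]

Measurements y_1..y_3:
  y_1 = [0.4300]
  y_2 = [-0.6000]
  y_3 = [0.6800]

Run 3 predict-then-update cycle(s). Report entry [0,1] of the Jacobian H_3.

H_jac[0,1] = -0.9511

step 1: x^-=[0.5800, -3.3000]  P^-=[0.5832 0.0720; 0.0720 0.5500]  H_jac=[0.1731 -0.9849]  S=[0.9564]  K=[0.0314; -0.5533]  nu=[-2.9206]  x^+=[0.4883, -1.6839]  P^+=[0.5823 0.0886; 0.0886 0.2572]
step 2: x^-=[0.1515, -1.6839]  P^-=[0.9280 0.1221; 0.1221 0.4872]  H_jac=[0.0896 -0.9960]  S=[0.8989]  K=[-0.0427; -0.5276]  nu=[-2.2907]  x^+=[0.2494, -0.4754]  P^+=[0.9263 0.1018; 0.1018 0.2369]
step 3: x^-=[0.1543, -0.4754]  P^-=[1.2765 0.1312; 0.1312 0.4669]  H_jac=[0.3088 -0.9511]  S=[0.8971]  K=[0.3003; -0.4499]  nu=[0.1802]  x^+=[0.2084, -0.5564]  P^+=[1.1956 0.2524; 0.2524 0.2853]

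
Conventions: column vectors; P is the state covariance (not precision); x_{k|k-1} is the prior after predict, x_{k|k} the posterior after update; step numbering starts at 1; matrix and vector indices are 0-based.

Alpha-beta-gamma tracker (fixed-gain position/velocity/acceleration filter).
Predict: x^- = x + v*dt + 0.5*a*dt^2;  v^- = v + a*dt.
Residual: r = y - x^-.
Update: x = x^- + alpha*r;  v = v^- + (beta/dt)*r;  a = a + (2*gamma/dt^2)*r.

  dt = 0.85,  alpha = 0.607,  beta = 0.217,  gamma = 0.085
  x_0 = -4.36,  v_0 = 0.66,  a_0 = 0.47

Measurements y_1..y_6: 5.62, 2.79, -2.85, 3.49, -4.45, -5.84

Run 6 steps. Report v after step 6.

step 1: x_pred=-3.6292  r=9.2492  x^+=1.9851  v^+=3.4208  a^+=2.6463
step 2: x_pred=5.8487  r=-3.0587  x^+=3.9921  v^+=4.8892  a^+=1.9266
step 3: x_pred=8.8439  r=-11.6939  x^+=1.7457  v^+=3.5415  a^+=-0.8249
step 4: x_pred=4.4580  r=-0.9680  x^+=3.8704  v^+=2.5932  a^+=-1.0527
step 5: x_pred=5.6943  r=-10.1443  x^+=-0.4633  v^+=-0.8914  a^+=-3.4396
step 6: x_pred=-2.4635  r=-3.3765  x^+=-4.5130  v^+=-4.6770  a^+=-4.2340

v_post = -4.6770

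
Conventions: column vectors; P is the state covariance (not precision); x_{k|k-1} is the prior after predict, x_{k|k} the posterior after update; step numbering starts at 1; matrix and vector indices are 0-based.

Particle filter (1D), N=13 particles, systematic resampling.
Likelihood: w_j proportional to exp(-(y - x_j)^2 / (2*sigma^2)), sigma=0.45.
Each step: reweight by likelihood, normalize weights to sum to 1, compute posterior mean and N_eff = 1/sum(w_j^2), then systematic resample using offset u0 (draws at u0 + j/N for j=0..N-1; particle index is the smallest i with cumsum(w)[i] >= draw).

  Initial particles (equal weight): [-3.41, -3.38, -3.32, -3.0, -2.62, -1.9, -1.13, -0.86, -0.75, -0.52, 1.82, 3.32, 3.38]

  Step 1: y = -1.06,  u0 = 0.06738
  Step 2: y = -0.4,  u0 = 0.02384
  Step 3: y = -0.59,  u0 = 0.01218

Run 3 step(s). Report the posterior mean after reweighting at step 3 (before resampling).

post_mean = -0.7551

step 1: w=[0.0000, 0.0000, 0.0000, 0.0000, 0.0007, 0.0523, 0.2952, 0.2707, 0.2357, 0.1454, 0.0000, 0.0000, 0.0000]  mean=-0.9201  Neff=4.1701  idx=[6, 6, 6, 6, 7, 7, 7, 7, 8, 8, 8, 9, 9]
step 2: w=[0.0353, 0.0353, 0.0353, 0.0353, 0.0781, 0.0781, 0.0781, 0.0781, 0.0973, 0.0973, 0.0973, 0.1271, 0.1271]  mean=-0.7796  Neff=11.0945  idx=[0, 2, 4, 5, 6, 7, 8, 9, 9, 10, 11, 11, 12]
step 3: w=[0.0441, 0.0441, 0.0757, 0.0757, 0.0757, 0.0757, 0.0851, 0.0851, 0.0851, 0.0851, 0.0895, 0.0895, 0.0895]  mean=-0.7551  Neff=12.5273  idx=[0, 2, 3, 4, 5, 6, 6, 7, 8, 9, 10, 11, 12]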